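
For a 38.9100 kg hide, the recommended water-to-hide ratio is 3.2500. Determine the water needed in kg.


Formula: Water = hide_weight * ratio
Substituting: Water = 38.9100 * 3.2500
Result: 126.4575 kg


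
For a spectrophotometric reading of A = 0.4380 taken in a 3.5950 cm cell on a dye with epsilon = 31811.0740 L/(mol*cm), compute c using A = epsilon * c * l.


Formula: c = A / (epsilon * l)
Substituting: c = 0.4380 / (31811.0740 * 3.5950)
Result: 3.8300e-06 mol/L


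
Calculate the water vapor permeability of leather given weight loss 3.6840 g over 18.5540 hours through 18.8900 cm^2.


Formula: WVP = loss / (area * time)
Substituting: WVP = 3.6840 / (18.8900 * 18.5540)
Result: 0.0105111 g/(cm^2*hr)


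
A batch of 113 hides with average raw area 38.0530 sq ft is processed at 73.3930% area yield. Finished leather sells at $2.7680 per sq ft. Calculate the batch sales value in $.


Raw_total = N * avg_area = 113 * 38.0530 = 4299.9890 sq ft
Finished = Raw_total * yield / 100 = 4299.9890 * 73.3930 / 100 = 3155.8909 sq ft
Value = Finished * price = 3155.8909 * 2.7680 = 8735.5061 $


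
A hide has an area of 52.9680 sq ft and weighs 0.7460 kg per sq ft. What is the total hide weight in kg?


Formula: Weight = area * weight_per_sqft
Substituting: Weight = 52.9680 * 0.7460
Result: 39.5141 kg


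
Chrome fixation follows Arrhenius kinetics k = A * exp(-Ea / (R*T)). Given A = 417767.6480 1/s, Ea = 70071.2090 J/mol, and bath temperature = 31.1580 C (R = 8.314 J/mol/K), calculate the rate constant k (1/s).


T_K = T_C + 273.15 = 31.1580 + 273.15 = 304.3080 K
exponent = -Ea / (R * T_K) = -70071.2090 / (8.314 * 304.3080) = -27.6959
k = A * exp(exponent) = 417767.6480 * exp(-27.6959) = 3.9151e-07 1/s


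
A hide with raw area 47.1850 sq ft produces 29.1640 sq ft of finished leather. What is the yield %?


Formula: Yield = finished / raw * 100
Substituting: Yield = 29.1640 / 47.1850 * 100
Result: 61.8078 %


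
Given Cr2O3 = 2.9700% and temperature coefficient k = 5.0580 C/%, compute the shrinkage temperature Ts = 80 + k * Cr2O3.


Formula: Ts = 80 + k * Cr2O3
Substituting: Ts = 80 + 5.0580 * 2.9700
Result: 95.0223 C


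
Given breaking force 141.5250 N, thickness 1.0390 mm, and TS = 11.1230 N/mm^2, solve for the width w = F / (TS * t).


Formula: w = F / (TS * t)
Substituting: w = 141.5250 / (11.1230 * 1.0390)
Result: 12.2460 mm


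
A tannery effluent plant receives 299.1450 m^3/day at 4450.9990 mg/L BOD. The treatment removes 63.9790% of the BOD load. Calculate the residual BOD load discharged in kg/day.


Load_in = volume * conc / 1000 = 299.1450 * 4450.9990 / 1000 = 1331.4941 kg/day
Removed = Load_in * eff / 100 = 1331.4941 * 63.9790 / 100 = 851.8766 kg/day
Load_out = Load_in - Removed = 1331.4941 - 851.8766 = 479.6175 kg/day


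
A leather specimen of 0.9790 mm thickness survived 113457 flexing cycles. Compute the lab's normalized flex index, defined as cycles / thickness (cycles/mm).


Formula: Index = cycles / thickness
Substituting: Index = 113457 / 0.9790
Result: 115890.7048 cycles/mm


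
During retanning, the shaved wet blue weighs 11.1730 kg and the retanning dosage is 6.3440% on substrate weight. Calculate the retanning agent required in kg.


Formula: Retan = substrate * pct / 100
Substituting: Retan = 11.1730 * 6.3440 / 100
Result: 0.7088 kg


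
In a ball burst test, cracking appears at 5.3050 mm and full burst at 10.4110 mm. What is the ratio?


Formula: Ratio = crack / burst
Substituting: Ratio = 5.3050 / 10.4110
Result: 0.5096


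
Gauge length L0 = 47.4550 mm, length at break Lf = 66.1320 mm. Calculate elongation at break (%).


Formula: Elongation = (Lf - L0) / L0 * 100
Substituting: Elongation = (66.1320 - 47.4550) / 47.4550 * 100
Result: 39.3573 %


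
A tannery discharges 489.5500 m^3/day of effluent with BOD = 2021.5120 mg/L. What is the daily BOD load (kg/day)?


Formula: BOD_load = volume * conc / 1000
Substituting: BOD_load = 489.5500 * 2021.5120 / 1000
Result: 989.6312 kg/day


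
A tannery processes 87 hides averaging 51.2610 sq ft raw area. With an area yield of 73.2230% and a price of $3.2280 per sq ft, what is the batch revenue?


Raw_total = N * avg_area = 87 * 51.2610 = 4459.7070 sq ft
Finished = Raw_total * yield / 100 = 4459.7070 * 73.2230 / 100 = 3265.5313 sq ft
Value = Finished * price = 3265.5313 * 3.2280 = 10541.1349 $


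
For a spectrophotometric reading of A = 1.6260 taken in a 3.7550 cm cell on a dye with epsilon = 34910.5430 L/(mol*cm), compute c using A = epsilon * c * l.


Formula: c = A / (epsilon * l)
Substituting: c = 1.6260 / (34910.5430 * 3.7550)
Result: 1.2404e-05 mol/L


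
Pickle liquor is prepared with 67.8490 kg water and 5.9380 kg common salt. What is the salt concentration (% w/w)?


Formula: Conc = salt / (water + salt) * 100
Substituting: Conc = 5.9380 / (67.8490 + 5.9380) * 100
Result: 8.0475 %


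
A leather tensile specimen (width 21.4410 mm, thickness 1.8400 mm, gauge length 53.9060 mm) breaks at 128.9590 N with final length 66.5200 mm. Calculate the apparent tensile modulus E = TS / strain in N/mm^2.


TS = F / (w * t) = 128.9590 / (21.4410 * 1.8400) = 3.2688 N/mm^2
strain = (Lf - L0) / L0 = (66.5200 - 53.9060) / 53.9060 = 0.2340
E = TS / strain = 3.2688 / 0.2340 = 13.9692 N/mm^2


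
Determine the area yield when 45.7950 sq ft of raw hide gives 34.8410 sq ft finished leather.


Formula: Yield = finished / raw * 100
Substituting: Yield = 34.8410 / 45.7950 * 100
Result: 76.0804 %


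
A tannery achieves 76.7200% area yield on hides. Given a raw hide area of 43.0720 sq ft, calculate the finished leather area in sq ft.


Formula: finished = raw * yield / 100
Substituting: finished = 43.0720 * 76.7200 / 100
Result: 33.0448 sq ft


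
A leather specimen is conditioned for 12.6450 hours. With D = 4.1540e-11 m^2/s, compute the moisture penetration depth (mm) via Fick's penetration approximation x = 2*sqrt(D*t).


t = 12.6450 hr * 3600 = 45522.0000 s
D * t = 4.1540e-11 * 45522.0000 = 1.8910e-06
x = 2 * sqrt(D*t) = 2 * sqrt(1.8910e-06) = 0.00275026 m = 2.7503 mm


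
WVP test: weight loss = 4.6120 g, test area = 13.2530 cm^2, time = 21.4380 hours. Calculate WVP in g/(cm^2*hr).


Formula: WVP = loss / (area * time)
Substituting: WVP = 4.6120 / (13.2530 * 21.4380)
Result: 0.0162327 g/(cm^2*hr)


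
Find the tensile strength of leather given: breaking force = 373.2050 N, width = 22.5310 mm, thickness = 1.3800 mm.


Formula: TS = force / (width * thickness)
Substituting: TS = 373.2050 / (22.5310 * 1.3800)
Result: 12.0029 N/mm^2


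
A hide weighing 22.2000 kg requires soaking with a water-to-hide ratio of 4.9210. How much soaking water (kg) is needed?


Formula: Water = hide_weight * ratio
Substituting: Water = 22.2000 * 4.9210
Result: 109.2462 kg


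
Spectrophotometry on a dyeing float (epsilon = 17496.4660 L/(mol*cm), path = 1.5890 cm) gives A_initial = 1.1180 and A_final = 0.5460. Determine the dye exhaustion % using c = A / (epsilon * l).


c_initial = A_i / (epsilon * l) = 1.1180 / (17496.4660 * 1.5890) = 4.0213e-05 mol/L
c_final = A_f / (epsilon * l) = 0.5460 / (17496.4660 * 1.5890) = 1.9639e-05 mol/L
Exhaustion = (c_initial - c_final) / c_initial * 100 = (4.0213e-05 - 1.9639e-05) / 4.0213e-05 * 100 = 51.1628 %


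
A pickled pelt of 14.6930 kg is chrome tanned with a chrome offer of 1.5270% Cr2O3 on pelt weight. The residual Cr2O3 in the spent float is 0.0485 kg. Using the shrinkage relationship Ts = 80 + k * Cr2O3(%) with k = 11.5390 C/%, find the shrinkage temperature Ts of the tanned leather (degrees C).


Offered = pelt * offer_pct / 100 = 14.6930 * 1.5270 / 100 = 0.2244 kg
Uptake = offered - residual = 0.2244 - 0.0485 = 0.1759 kg
Cr2O3% on pelt = uptake / pelt * 100 = 0.1759 / 14.6930 * 100 = 1.1969 %
Ts = 80 + k * Cr2O3% = 80 + 11.5390 * 1.1969 = 93.8112 C


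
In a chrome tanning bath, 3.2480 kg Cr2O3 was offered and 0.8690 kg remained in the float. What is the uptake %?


Formula: Uptake = (offered - residual) / offered * 100
Substituting: Uptake = (3.2480 - 0.8690) / 3.2480 * 100
Result: 73.2451 %


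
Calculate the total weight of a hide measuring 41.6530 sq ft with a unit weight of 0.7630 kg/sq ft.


Formula: Weight = area * weight_per_sqft
Substituting: Weight = 41.6530 * 0.7630
Result: 31.7812 kg


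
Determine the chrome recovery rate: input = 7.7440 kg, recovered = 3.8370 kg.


Formula: Recovery = recovered / input * 100
Substituting: Recovery = 3.8370 / 7.7440 * 100
Result: 49.5480 %


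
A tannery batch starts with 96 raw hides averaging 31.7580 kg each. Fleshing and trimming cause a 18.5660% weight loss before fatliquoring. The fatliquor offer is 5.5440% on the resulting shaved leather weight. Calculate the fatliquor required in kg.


Total_raw = N * avg_wt = 96 * 31.7580 = 3048.7680 kg
Substrate = Total_raw * (1 - loss/100) = 3048.7680 * (1 - 18.5660/100) = 2482.7337 kg
Fat = Substrate * pct / 100 = 2482.7337 * 5.5440 / 100 = 137.6428 kg


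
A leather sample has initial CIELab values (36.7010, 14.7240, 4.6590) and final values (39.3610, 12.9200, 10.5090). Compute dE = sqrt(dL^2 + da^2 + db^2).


dL = 2.6600, da = -1.8040, db = 5.8500
dE = sqrt(2.6600^2 + (-1.8040)^2 + 5.8500^2) = 6.6748


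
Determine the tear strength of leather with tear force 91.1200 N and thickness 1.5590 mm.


Formula: Tear strength = force / thickness
Substituting: Tear strength = 91.1200 / 1.5590
Result: 58.4477 N/mm


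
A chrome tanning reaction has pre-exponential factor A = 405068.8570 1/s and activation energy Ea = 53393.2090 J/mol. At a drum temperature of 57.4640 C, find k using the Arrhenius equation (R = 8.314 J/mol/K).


T_K = T_C + 273.15 = 57.4640 + 273.15 = 330.6140 K
exponent = -Ea / (R * T_K) = -53393.2090 / (8.314 * 330.6140) = -19.4247
k = A * exp(exponent) = 405068.8570 * exp(-19.4247) = 0.00148416 1/s


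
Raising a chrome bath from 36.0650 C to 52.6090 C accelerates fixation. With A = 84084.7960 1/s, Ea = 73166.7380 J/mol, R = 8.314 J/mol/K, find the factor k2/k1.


T1 = 36.0650 + 273.15 = 309.2150 K; T2 = 52.6090 + 273.15 = 325.7590 K
k1 = A * exp(-Ea/(R*T1)) = 84084.7960 * exp(-73166.7380/(8.314*309.2150)) = 3.6683e-08 1/s
k2 = A * exp(-Ea/(R*T2)) = 84084.7960 * exp(-73166.7380/(8.314*325.7590)) = 1.5566e-07 1/s
k2/k1 = 1.5566e-07 / 3.6683e-08 = 4.2435


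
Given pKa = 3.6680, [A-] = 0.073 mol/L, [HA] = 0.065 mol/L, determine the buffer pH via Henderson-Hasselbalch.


ratio = [A-] / [HA] = 0.073 / 0.065 = 1.1231
log10(ratio) = 0.0504095
pH = pKa + log10(ratio) = 3.6680 + 0.0504095 = 3.7184


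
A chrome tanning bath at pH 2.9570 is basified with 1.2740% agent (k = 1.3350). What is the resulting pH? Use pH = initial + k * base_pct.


Formula: pH_final = pH_initial + k * base_pct
Substituting: pH_final = 2.9570 + 1.3350 * 1.2740
Result: 4.6578


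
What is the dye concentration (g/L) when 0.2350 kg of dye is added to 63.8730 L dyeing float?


Formula: Conc = dye_mass(kg) / volume(L) * 1000
Substituting: Conc = 0.2350 / 63.8730 * 1000
Result: 3.6792 g/L


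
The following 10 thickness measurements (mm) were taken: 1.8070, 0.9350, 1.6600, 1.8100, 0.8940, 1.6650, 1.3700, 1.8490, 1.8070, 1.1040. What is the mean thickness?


Formula: Average = sum / n
Substituting: Average = 14.9010 / 10
Result: 1.4901 mm


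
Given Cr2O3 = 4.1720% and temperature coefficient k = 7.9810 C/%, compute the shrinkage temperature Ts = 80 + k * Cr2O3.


Formula: Ts = 80 + k * Cr2O3
Substituting: Ts = 80 + 7.9810 * 4.1720
Result: 113.2967 C


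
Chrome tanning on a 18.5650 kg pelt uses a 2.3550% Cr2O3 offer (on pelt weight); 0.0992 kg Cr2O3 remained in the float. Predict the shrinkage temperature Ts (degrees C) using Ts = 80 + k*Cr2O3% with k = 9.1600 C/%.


Offered = pelt * offer_pct / 100 = 18.5650 * 2.3550 / 100 = 0.4372 kg
Uptake = offered - residual = 0.4372 - 0.0992 = 0.3380 kg
Cr2O3% on pelt = uptake / pelt * 100 = 0.3380 / 18.5650 * 100 = 1.8207 %
Ts = 80 + k * Cr2O3% = 80 + 9.1600 * 1.8207 = 96.6773 C


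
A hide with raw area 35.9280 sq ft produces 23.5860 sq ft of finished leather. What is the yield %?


Formula: Yield = finished / raw * 100
Substituting: Yield = 23.5860 / 35.9280 * 100
Result: 65.6480 %


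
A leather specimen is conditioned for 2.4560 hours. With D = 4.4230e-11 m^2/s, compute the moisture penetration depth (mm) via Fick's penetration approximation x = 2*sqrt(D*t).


t = 2.4560 hr * 3600 = 8841.6000 s
D * t = 4.4230e-11 * 8841.6000 = 3.9106e-07
x = 2 * sqrt(D*t) = 2 * sqrt(3.9106e-07) = 0.0012507 m = 1.2507 mm


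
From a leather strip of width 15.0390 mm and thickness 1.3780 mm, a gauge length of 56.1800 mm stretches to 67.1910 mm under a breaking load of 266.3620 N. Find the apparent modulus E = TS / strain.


TS = F / (w * t) = 266.3620 / (15.0390 * 1.3780) = 12.8530 N/mm^2
strain = (Lf - L0) / L0 = (67.1910 - 56.1800) / 56.1800 = 0.1960
E = TS / strain = 12.8530 / 0.1960 = 65.5781 N/mm^2


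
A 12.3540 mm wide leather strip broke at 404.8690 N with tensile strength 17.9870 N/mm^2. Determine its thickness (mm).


Formula: t = F / (TS * w)
Substituting: t = 404.8690 / (17.9870 * 12.3540)
Result: 1.8220 mm


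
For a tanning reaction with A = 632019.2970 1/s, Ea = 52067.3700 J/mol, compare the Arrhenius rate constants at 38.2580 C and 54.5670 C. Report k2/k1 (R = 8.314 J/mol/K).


T1 = 38.2580 + 273.15 = 311.4080 K; T2 = 54.5670 + 273.15 = 327.7170 K
k1 = A * exp(-Ea/(R*T1)) = 632019.2970 * exp(-52067.3700/(8.314*311.4080)) = 0.00116625 1/s
k2 = A * exp(-Ea/(R*T2)) = 632019.2970 * exp(-52067.3700/(8.314*327.7170)) = 0.00317278 1/s
k2/k1 = 0.00317278 / 0.00116625 = 2.7205


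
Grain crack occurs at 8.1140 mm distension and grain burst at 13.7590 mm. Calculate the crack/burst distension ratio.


Formula: Ratio = crack / burst
Substituting: Ratio = 8.1140 / 13.7590
Result: 0.5897


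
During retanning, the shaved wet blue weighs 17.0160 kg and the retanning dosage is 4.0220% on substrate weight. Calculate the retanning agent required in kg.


Formula: Retan = substrate * pct / 100
Substituting: Retan = 17.0160 * 4.0220 / 100
Result: 0.6844 kg


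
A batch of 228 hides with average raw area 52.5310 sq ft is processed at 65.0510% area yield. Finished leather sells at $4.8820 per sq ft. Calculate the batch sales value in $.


Raw_total = N * avg_area = 228 * 52.5310 = 11977.0680 sq ft
Finished = Raw_total * yield / 100 = 11977.0680 * 65.0510 / 100 = 7791.2025 sq ft
Value = Finished * price = 7791.2025 * 4.8820 = 38036.6506 $


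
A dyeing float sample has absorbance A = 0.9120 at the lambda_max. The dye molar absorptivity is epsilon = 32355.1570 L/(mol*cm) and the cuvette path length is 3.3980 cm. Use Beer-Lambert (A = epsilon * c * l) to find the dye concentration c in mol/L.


Formula: c = A / (epsilon * l)
Substituting: c = 0.9120 / (32355.1570 * 3.3980)
Result: 8.2952e-06 mol/L


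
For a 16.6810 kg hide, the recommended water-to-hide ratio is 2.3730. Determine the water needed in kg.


Formula: Water = hide_weight * ratio
Substituting: Water = 16.6810 * 2.3730
Result: 39.5840 kg


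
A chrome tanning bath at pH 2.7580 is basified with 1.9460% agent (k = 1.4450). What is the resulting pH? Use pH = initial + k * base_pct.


Formula: pH_final = pH_initial + k * base_pct
Substituting: pH_final = 2.7580 + 1.4450 * 1.9460
Result: 5.5700


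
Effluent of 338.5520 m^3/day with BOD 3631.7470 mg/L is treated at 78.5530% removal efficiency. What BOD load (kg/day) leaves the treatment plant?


Load_in = volume * conc / 1000 = 338.5520 * 3631.7470 / 1000 = 1229.5352 kg/day
Removed = Load_in * eff / 100 = 1229.5352 * 78.5530 / 100 = 965.8368 kg/day
Load_out = Load_in - Removed = 1229.5352 - 965.8368 = 263.6984 kg/day


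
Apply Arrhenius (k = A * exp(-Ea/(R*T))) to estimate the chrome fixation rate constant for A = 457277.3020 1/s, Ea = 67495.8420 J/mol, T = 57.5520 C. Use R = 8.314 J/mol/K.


T_K = T_C + 273.15 = 57.5520 + 273.15 = 330.7020 K
exponent = -Ea / (R * T_K) = -67495.8420 / (8.314 * 330.7020) = -24.5488
k = A * exp(exponent) = 457277.3020 * exp(-24.5488) = 9.9718e-06 1/s


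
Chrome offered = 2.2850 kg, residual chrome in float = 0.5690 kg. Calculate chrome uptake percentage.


Formula: Uptake = (offered - residual) / offered * 100
Substituting: Uptake = (2.2850 - 0.5690) / 2.2850 * 100
Result: 75.0985 %


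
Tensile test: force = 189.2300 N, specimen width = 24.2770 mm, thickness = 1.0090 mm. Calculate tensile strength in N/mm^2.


Formula: TS = force / (width * thickness)
Substituting: TS = 189.2300 / (24.2770 * 1.0090)
Result: 7.7251 N/mm^2


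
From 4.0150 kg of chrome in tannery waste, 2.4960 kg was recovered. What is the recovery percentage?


Formula: Recovery = recovered / input * 100
Substituting: Recovery = 2.4960 / 4.0150 * 100
Result: 62.1669 %


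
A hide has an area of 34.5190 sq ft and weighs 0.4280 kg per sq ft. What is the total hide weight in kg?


Formula: Weight = area * weight_per_sqft
Substituting: Weight = 34.5190 * 0.4280
Result: 14.7741 kg


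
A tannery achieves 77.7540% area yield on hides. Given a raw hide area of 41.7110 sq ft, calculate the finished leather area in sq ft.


Formula: finished = raw * yield / 100
Substituting: finished = 41.7110 * 77.7540 / 100
Result: 32.4320 sq ft


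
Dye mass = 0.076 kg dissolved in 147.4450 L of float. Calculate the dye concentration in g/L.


Formula: Conc = dye_mass(kg) / volume(L) * 1000
Substituting: Conc = 0.076 / 147.4450 * 1000
Result: 0.5154 g/L


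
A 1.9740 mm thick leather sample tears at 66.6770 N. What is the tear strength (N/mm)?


Formula: Tear strength = force / thickness
Substituting: Tear strength = 66.6770 / 1.9740
Result: 33.7776 N/mm


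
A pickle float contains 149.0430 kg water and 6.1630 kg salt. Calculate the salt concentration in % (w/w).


Formula: Conc = salt / (water + salt) * 100
Substituting: Conc = 6.1630 / (149.0430 + 6.1630) * 100
Result: 3.9709 %


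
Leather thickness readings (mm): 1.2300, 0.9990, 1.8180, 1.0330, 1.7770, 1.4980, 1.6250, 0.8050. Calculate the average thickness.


Formula: Average = sum / n
Substituting: Average = 10.7850 / 8
Result: 1.3481 mm


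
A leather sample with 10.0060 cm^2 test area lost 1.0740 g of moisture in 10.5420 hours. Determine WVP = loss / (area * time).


Formula: WVP = loss / (area * time)
Substituting: WVP = 1.0740 / (10.0060 * 10.5420)
Result: 0.0101817 g/(cm^2*hr)


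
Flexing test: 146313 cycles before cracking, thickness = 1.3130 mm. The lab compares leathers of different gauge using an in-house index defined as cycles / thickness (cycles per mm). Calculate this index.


Formula: Index = cycles / thickness
Substituting: Index = 146313 / 1.3130
Result: 111434.1203 cycles/mm


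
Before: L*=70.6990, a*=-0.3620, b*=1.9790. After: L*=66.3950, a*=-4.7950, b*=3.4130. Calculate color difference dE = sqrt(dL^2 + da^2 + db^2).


dL = -4.3040, da = -4.4330, db = 1.4340
dE = sqrt((-4.3040)^2 + (-4.4330)^2 + 1.4340^2) = 6.3429


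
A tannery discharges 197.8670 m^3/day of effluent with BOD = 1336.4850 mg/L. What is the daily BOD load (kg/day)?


Formula: BOD_load = volume * conc / 1000
Substituting: BOD_load = 197.8670 * 1336.4850 / 1000
Result: 264.4463 kg/day


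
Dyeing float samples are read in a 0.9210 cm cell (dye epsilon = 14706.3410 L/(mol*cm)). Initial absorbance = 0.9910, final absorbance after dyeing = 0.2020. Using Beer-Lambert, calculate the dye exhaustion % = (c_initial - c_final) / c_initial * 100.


c_initial = A_i / (epsilon * l) = 0.9910 / (14706.3410 * 0.9210) = 7.3166e-05 mol/L
c_final = A_f / (epsilon * l) = 0.2020 / (14706.3410 * 0.9210) = 1.4914e-05 mol/L
Exhaustion = (c_initial - c_final) / c_initial * 100 = (7.3166e-05 - 1.4914e-05) / 7.3166e-05 * 100 = 79.6165 %


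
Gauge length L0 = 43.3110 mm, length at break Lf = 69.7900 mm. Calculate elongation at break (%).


Formula: Elongation = (Lf - L0) / L0 * 100
Substituting: Elongation = (69.7900 - 43.3110) / 43.3110 * 100
Result: 61.1369 %


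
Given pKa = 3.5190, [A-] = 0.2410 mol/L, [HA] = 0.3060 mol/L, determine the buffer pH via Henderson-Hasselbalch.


ratio = [A-] / [HA] = 0.2410 / 0.3060 = 0.7876
log10(ratio) = -0.1037
pH = pKa + log10(ratio) = 3.5190 - 0.1037 = 3.4153


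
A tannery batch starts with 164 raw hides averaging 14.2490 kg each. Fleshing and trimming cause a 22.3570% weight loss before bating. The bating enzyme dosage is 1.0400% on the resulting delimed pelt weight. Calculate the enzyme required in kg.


Total_raw = N * avg_wt = 164 * 14.2490 = 2336.8360 kg
Substrate = Total_raw * (1 - loss/100) = 2336.8360 * (1 - 22.3570/100) = 1814.3896 kg
Enzyme = Substrate * pct / 100 = 1814.3896 * 1.0400 / 100 = 18.8697 kg


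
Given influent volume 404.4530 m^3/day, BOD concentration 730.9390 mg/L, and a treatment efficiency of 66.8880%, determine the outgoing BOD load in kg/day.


Load_in = volume * conc / 1000 = 404.4530 * 730.9390 / 1000 = 295.6305 kg/day
Removed = Load_in * eff / 100 = 295.6305 * 66.8880 / 100 = 197.7413 kg/day
Load_out = Load_in - Removed = 295.6305 - 197.7413 = 97.8892 kg/day


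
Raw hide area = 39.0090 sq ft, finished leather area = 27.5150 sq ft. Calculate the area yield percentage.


Formula: Yield = finished / raw * 100
Substituting: Yield = 27.5150 / 39.0090 * 100
Result: 70.5350 %


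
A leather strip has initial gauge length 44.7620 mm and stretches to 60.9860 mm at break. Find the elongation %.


Formula: Elongation = (Lf - L0) / L0 * 100
Substituting: Elongation = (60.9860 - 44.7620) / 44.7620 * 100
Result: 36.2450 %


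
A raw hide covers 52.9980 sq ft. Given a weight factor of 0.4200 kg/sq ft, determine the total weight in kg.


Formula: Weight = area * weight_per_sqft
Substituting: Weight = 52.9980 * 0.4200
Result: 22.2592 kg


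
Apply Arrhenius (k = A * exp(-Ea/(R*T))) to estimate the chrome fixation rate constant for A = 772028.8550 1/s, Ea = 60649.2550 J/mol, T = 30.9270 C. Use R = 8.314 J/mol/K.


T_K = T_C + 273.15 = 30.9270 + 273.15 = 304.0770 K
exponent = -Ea / (R * T_K) = -60649.2550 / (8.314 * 304.0770) = -23.9901
k = A * exp(exponent) = 772028.8550 * exp(-23.9901) = 2.9435e-05 1/s


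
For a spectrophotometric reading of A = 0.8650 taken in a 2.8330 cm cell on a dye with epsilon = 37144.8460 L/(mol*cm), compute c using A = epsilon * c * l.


Formula: c = A / (epsilon * l)
Substituting: c = 0.8650 / (37144.8460 * 2.8330)
Result: 8.2200e-06 mol/L


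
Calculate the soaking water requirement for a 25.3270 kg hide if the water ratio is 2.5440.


Formula: Water = hide_weight * ratio
Substituting: Water = 25.3270 * 2.5440
Result: 64.4319 kg


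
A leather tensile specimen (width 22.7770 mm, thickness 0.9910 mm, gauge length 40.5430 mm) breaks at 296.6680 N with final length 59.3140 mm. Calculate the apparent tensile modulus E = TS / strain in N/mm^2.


TS = F / (w * t) = 296.6680 / (22.7770 * 0.9910) = 13.1432 N/mm^2
strain = (Lf - L0) / L0 = (59.3140 - 40.5430) / 40.5430 = 0.4630
E = TS / strain = 13.1432 / 0.4630 = 28.3876 N/mm^2


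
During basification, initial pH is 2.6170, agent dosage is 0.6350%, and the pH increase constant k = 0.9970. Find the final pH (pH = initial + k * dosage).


Formula: pH_final = pH_initial + k * base_pct
Substituting: pH_final = 2.6170 + 0.9970 * 0.6350
Result: 3.2501


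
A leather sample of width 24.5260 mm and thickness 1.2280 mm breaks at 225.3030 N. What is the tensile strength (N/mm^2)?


Formula: TS = force / (width * thickness)
Substituting: TS = 225.3030 / (24.5260 * 1.2280)
Result: 7.4807 N/mm^2


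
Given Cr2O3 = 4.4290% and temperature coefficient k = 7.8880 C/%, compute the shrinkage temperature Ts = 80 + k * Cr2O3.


Formula: Ts = 80 + k * Cr2O3
Substituting: Ts = 80 + 7.8880 * 4.4290
Result: 114.9360 C


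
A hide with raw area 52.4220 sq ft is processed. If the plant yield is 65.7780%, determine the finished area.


Formula: finished = raw * yield / 100
Substituting: finished = 52.4220 * 65.7780 / 100
Result: 34.4821 sq ft


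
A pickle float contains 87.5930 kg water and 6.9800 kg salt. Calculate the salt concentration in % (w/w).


Formula: Conc = salt / (water + salt) * 100
Substituting: Conc = 6.9800 / (87.5930 + 6.9800) * 100
Result: 7.3805 %


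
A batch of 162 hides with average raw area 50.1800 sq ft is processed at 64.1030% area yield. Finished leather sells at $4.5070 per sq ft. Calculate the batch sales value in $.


Raw_total = N * avg_area = 162 * 50.1800 = 8129.1600 sq ft
Finished = Raw_total * yield / 100 = 8129.1600 * 64.1030 / 100 = 5211.0354 sq ft
Value = Finished * price = 5211.0354 * 4.5070 = 23486.1367 $


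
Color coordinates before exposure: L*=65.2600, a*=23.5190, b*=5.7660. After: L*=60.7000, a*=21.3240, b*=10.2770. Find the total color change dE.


dL = -4.5600, da = -2.1950, db = 4.5110
dE = sqrt((-4.5600)^2 + (-2.1950)^2 + 4.5110^2) = 6.7794


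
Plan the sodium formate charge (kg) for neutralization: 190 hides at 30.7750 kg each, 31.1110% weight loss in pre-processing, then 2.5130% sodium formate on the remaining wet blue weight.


Total_raw = N * avg_wt = 190 * 30.7750 = 5847.2500 kg
Substrate = Total_raw * (1 - loss/100) = 5847.2500 * (1 - 31.1110/100) = 4028.1121 kg
Neutralizer = Substrate * pct / 100 = 4028.1121 * 2.5130 / 100 = 101.2265 kg


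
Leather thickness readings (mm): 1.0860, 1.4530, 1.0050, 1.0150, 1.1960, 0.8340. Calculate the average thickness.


Formula: Average = sum / n
Substituting: Average = 6.5890 / 6
Result: 1.0982 mm


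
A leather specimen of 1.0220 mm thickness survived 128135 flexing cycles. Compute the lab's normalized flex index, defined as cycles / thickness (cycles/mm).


Formula: Index = cycles / thickness
Substituting: Index = 128135 / 1.0220
Result: 125376.7123 cycles/mm


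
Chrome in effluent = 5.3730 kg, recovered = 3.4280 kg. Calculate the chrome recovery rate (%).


Formula: Recovery = recovered / input * 100
Substituting: Recovery = 3.4280 / 5.3730 * 100
Result: 63.8005 %


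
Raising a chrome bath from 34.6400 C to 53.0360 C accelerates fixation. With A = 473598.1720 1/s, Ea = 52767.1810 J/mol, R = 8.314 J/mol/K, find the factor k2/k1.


T1 = 34.6400 + 273.15 = 307.7900 K; T2 = 53.0360 + 273.15 = 326.1860 K
k1 = A * exp(-Ea/(R*T1)) = 473598.1720 * exp(-52767.1810/(8.314*307.7900)) = 5.2485e-04 1/s
k2 = A * exp(-Ea/(R*T2)) = 473598.1720 * exp(-52767.1810/(8.314*326.1860)) = 0.00167917 1/s
k2/k1 = 0.00167917 / 5.2485e-04 = 3.1993


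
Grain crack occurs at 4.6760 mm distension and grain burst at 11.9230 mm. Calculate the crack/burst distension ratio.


Formula: Ratio = crack / burst
Substituting: Ratio = 4.6760 / 11.9230
Result: 0.3922


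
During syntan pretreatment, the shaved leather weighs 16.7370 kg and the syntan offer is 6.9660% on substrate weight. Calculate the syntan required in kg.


Formula: Syntan = substrate * pct / 100
Substituting: Syntan = 16.7370 * 6.9660 / 100
Result: 1.1659 kg


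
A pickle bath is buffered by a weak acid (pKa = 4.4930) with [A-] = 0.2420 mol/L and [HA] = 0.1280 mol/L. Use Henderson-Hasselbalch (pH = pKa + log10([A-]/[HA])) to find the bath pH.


ratio = [A-] / [HA] = 0.2420 / 0.1280 = 1.8906
log10(ratio) = 0.2766
pH = pKa + log10(ratio) = 4.4930 + 0.2766 = 4.7696


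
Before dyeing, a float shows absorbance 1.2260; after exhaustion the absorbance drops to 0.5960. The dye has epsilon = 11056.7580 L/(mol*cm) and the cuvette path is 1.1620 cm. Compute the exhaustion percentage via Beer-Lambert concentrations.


c_initial = A_i / (epsilon * l) = 1.2260 / (11056.7580 * 1.1620) = 9.5424e-05 mol/L
c_final = A_f / (epsilon * l) = 0.5960 / (11056.7580 * 1.1620) = 4.6389e-05 mol/L
Exhaustion = (c_initial - c_final) / c_initial * 100 = (9.5424e-05 - 4.6389e-05) / 9.5424e-05 * 100 = 51.3866 %


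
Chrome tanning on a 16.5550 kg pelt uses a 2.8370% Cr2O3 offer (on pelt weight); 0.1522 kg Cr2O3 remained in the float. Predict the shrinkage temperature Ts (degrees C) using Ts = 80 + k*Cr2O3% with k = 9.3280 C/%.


Offered = pelt * offer_pct / 100 = 16.5550 * 2.8370 / 100 = 0.4697 kg
Uptake = offered - residual = 0.4697 - 0.1522 = 0.3175 kg
Cr2O3% on pelt = uptake / pelt * 100 = 0.3175 / 16.5550 * 100 = 1.9176 %
Ts = 80 + k * Cr2O3% = 80 + 9.3280 * 1.9176 = 97.8877 C


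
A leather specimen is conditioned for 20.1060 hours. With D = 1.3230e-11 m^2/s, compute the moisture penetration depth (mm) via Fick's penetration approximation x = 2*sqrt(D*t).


t = 20.1060 hr * 3600 = 72381.6000 s
D * t = 1.3230e-11 * 72381.6000 = 9.5761e-07
x = 2 * sqrt(D*t) = 2 * sqrt(9.5761e-07) = 0.00195715 m = 1.9571 mm


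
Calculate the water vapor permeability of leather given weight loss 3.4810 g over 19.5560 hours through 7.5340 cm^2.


Formula: WVP = loss / (area * time)
Substituting: WVP = 3.4810 / (7.5340 * 19.5560)
Result: 0.0236264 g/(cm^2*hr)


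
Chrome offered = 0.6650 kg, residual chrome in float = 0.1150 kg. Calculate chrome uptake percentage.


Formula: Uptake = (offered - residual) / offered * 100
Substituting: Uptake = (0.6650 - 0.1150) / 0.6650 * 100
Result: 82.7068 %


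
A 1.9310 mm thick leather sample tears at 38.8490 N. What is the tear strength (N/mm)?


Formula: Tear strength = force / thickness
Substituting: Tear strength = 38.8490 / 1.9310
Result: 20.1186 N/mm


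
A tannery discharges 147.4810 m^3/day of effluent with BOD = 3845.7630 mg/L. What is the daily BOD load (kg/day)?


Formula: BOD_load = volume * conc / 1000
Substituting: BOD_load = 147.4810 * 3845.7630 / 1000
Result: 567.1770 kg/day


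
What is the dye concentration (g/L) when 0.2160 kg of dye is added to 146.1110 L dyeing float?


Formula: Conc = dye_mass(kg) / volume(L) * 1000
Substituting: Conc = 0.2160 / 146.1110 * 1000
Result: 1.4783 g/L


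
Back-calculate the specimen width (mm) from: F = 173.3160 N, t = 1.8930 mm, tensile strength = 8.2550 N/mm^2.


Formula: w = F / (TS * t)
Substituting: w = 173.3160 / (8.2550 * 1.8930)
Result: 11.0910 mm


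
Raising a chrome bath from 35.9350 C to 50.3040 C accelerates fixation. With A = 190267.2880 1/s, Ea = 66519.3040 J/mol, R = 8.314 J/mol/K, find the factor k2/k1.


T1 = 35.9350 + 273.15 = 309.0850 K; T2 = 50.3040 + 273.15 = 323.4540 K
k1 = A * exp(-Ea/(R*T1)) = 190267.2880 * exp(-66519.3040/(8.314*309.0850)) = 1.0898e-06 1/s
k2 = A * exp(-Ea/(R*T2)) = 190267.2880 * exp(-66519.3040/(8.314*323.4540)) = 3.4416e-06 1/s
k2/k1 = 3.4416e-06 / 1.0898e-06 = 3.1580


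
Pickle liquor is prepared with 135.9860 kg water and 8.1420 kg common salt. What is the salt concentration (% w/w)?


Formula: Conc = salt / (water + salt) * 100
Substituting: Conc = 8.1420 / (135.9860 + 8.1420) * 100
Result: 5.6491 %


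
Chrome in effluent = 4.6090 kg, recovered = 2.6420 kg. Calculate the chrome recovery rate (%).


Formula: Recovery = recovered / input * 100
Substituting: Recovery = 2.6420 / 4.6090 * 100
Result: 57.3226 %


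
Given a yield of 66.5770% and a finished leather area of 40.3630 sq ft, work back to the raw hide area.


Formula: raw = finished * 100 / yield
Substituting: raw = 40.3630 * 100 / 66.5770
Result: 60.6260 sq ft


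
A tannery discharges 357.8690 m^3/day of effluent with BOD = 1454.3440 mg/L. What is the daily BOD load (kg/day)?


Formula: BOD_load = volume * conc / 1000
Substituting: BOD_load = 357.8690 * 1454.3440 / 1000
Result: 520.4646 kg/day


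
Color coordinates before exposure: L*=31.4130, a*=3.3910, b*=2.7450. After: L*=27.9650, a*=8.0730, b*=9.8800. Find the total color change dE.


dL = -3.4480, da = 4.6820, db = 7.1350
dE = sqrt((-3.4480)^2 + 4.6820^2 + 7.1350^2) = 9.2042


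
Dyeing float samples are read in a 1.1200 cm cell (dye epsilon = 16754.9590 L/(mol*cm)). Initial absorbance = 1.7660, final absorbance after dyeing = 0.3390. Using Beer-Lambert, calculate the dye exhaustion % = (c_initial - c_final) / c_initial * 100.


c_initial = A_i / (epsilon * l) = 1.7660 / (16754.9590 * 1.1200) = 9.4109e-05 mol/L
c_final = A_f / (epsilon * l) = 0.3390 / (16754.9590 * 1.1200) = 1.8065e-05 mol/L
Exhaustion = (c_initial - c_final) / c_initial * 100 = (9.4109e-05 - 1.8065e-05) / 9.4109e-05 * 100 = 80.8041 %


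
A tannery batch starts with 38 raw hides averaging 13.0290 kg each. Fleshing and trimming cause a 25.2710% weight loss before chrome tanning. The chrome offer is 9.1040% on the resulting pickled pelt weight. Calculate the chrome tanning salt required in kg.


Total_raw = N * avg_wt = 38 * 13.0290 = 495.1020 kg
Substrate = Total_raw * (1 - loss/100) = 495.1020 * (1 - 25.2710/100) = 369.9848 kg
Chrome = Substrate * pct / 100 = 369.9848 * 9.1040 / 100 = 33.6834 kg


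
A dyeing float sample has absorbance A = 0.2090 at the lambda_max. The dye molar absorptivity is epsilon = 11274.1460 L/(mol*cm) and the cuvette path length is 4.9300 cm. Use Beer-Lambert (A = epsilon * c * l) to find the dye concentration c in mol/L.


Formula: c = A / (epsilon * l)
Substituting: c = 0.2090 / (11274.1460 * 4.9300)
Result: 3.7602e-06 mol/L


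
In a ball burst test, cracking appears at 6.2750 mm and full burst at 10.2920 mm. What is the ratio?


Formula: Ratio = crack / burst
Substituting: Ratio = 6.2750 / 10.2920
Result: 0.6097


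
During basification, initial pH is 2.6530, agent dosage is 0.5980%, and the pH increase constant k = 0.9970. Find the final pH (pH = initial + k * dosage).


Formula: pH_final = pH_initial + k * base_pct
Substituting: pH_final = 2.6530 + 0.9970 * 0.5980
Result: 3.2492


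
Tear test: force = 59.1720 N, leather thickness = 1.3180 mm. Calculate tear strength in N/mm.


Formula: Tear strength = force / thickness
Substituting: Tear strength = 59.1720 / 1.3180
Result: 44.8953 N/mm


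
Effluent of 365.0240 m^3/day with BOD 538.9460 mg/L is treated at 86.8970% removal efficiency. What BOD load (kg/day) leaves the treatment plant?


Load_in = volume * conc / 1000 = 365.0240 * 538.9460 / 1000 = 196.7282 kg/day
Removed = Load_in * eff / 100 = 196.7282 * 86.8970 / 100 = 170.9509 kg/day
Load_out = Load_in - Removed = 196.7282 - 170.9509 = 25.7773 kg/day


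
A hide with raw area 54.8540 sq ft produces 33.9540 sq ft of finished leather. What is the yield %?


Formula: Yield = finished / raw * 100
Substituting: Yield = 33.9540 / 54.8540 * 100
Result: 61.8989 %


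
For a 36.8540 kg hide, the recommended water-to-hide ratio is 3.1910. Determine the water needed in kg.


Formula: Water = hide_weight * ratio
Substituting: Water = 36.8540 * 3.1910
Result: 117.6011 kg


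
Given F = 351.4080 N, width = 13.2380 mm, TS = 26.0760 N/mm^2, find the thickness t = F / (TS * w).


Formula: t = F / (TS * w)
Substituting: t = 351.4080 / (26.0760 * 13.2380)
Result: 1.0180 mm


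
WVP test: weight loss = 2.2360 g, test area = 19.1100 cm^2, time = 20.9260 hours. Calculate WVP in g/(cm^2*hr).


Formula: WVP = loss / (area * time)
Substituting: WVP = 2.2360 / (19.1100 * 20.9260)
Result: 0.00559146 g/(cm^2*hr)


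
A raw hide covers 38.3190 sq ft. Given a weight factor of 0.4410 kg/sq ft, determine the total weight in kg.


Formula: Weight = area * weight_per_sqft
Substituting: Weight = 38.3190 * 0.4410
Result: 16.8987 kg


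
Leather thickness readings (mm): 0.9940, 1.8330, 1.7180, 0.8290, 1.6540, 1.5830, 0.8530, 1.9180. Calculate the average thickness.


Formula: Average = sum / n
Substituting: Average = 11.3820 / 8
Result: 1.4227 mm


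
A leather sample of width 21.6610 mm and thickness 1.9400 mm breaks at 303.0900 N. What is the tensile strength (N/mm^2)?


Formula: TS = force / (width * thickness)
Substituting: TS = 303.0900 / (21.6610 * 1.9400)
Result: 7.2126 N/mm^2


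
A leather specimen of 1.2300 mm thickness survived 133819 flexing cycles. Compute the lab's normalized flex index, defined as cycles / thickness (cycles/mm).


Formula: Index = cycles / thickness
Substituting: Index = 133819 / 1.2300
Result: 108795.9350 cycles/mm


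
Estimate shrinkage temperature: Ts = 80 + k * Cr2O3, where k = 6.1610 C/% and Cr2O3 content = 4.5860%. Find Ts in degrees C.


Formula: Ts = 80 + k * Cr2O3
Substituting: Ts = 80 + 6.1610 * 4.5860
Result: 108.2543 C


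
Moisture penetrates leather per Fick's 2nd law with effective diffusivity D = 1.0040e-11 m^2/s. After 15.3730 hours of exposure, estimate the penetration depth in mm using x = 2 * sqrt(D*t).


t = 15.3730 hr * 3600 = 55342.8000 s
D * t = 1.0040e-11 * 55342.8000 = 5.5564e-07
x = 2 * sqrt(D*t) = 2 * sqrt(5.5564e-07) = 0.00149083 m = 1.4908 mm


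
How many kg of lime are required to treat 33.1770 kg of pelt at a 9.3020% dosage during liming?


Formula: Lime = substrate * pct / 100
Substituting: Lime = 33.1770 * 9.3020 / 100
Result: 3.0861 kg


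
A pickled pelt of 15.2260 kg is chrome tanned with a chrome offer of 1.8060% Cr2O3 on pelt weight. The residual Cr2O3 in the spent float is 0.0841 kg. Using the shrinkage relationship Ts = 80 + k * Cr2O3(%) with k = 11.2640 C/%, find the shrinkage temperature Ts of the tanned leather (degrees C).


Offered = pelt * offer_pct / 100 = 15.2260 * 1.8060 / 100 = 0.2750 kg
Uptake = offered - residual = 0.2750 - 0.0841 = 0.1909 kg
Cr2O3% on pelt = uptake / pelt * 100 = 0.1909 / 15.2260 * 100 = 1.2537 %
Ts = 80 + k * Cr2O3% = 80 + 11.2640 * 1.2537 = 94.1212 C


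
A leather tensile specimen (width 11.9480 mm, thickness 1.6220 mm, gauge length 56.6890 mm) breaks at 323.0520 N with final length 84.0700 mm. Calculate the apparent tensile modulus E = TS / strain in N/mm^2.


TS = F / (w * t) = 323.0520 / (11.9480 * 1.6220) = 16.6696 N/mm^2
strain = (Lf - L0) / L0 = (84.0700 - 56.6890) / 56.6890 = 0.4830
E = TS / strain = 16.6696 / 0.4830 = 34.5125 N/mm^2


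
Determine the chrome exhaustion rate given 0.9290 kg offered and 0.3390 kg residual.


Formula: Uptake = (offered - residual) / offered * 100
Substituting: Uptake = (0.9290 - 0.3390) / 0.9290 * 100
Result: 63.5091 %


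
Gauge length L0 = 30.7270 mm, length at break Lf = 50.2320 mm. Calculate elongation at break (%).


Formula: Elongation = (Lf - L0) / L0 * 100
Substituting: Elongation = (50.2320 - 30.7270) / 30.7270 * 100
Result: 63.4784 %


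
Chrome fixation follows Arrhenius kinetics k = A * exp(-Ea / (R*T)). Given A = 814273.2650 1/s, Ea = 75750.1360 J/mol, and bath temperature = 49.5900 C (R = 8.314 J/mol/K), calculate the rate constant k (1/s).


T_K = T_C + 273.15 = 49.5900 + 273.15 = 322.7400 K
exponent = -Ea / (R * T_K) = -75750.1360 / (8.314 * 322.7400) = -28.2306
k = A * exp(exponent) = 814273.2650 * exp(-28.2306) = 4.4706e-07 1/s


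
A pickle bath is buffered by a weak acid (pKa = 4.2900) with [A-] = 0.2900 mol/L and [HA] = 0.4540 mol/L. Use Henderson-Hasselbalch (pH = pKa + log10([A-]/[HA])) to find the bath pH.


ratio = [A-] / [HA] = 0.2900 / 0.4540 = 0.6388
log10(ratio) = -0.1947
pH = pKa + log10(ratio) = 4.2900 - 0.1947 = 4.0953


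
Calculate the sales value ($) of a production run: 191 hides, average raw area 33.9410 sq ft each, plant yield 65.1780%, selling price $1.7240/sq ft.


Raw_total = N * avg_area = 191 * 33.9410 = 6482.7310 sq ft
Finished = Raw_total * yield / 100 = 6482.7310 * 65.1780 / 100 = 4225.3144 sq ft
Value = Finished * price = 4225.3144 * 1.7240 = 7284.4420 $


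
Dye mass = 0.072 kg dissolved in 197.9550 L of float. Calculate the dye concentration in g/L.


Formula: Conc = dye_mass(kg) / volume(L) * 1000
Substituting: Conc = 0.072 / 197.9550 * 1000
Result: 0.3637 g/L


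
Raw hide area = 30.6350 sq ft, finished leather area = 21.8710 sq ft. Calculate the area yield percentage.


Formula: Yield = finished / raw * 100
Substituting: Yield = 21.8710 / 30.6350 * 100
Result: 71.3922 %


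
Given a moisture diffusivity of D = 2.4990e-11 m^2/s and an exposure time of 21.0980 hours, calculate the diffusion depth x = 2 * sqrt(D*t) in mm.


t = 21.0980 hr * 3600 = 75952.8000 s
D * t = 2.4990e-11 * 75952.8000 = 1.8981e-06
x = 2 * sqrt(D*t) = 2 * sqrt(1.8981e-06) = 0.0027554 m = 2.7554 mm
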